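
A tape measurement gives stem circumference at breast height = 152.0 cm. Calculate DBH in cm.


Formula: DBH = C / pi
DBH = 152.0 / pi
pi = 3.14159...
DBH = 48.4 cm

48.4


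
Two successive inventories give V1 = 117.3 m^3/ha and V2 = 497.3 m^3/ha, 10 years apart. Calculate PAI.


Formula: PAI = (V_T2 - V_T1) / (T2 - T1)
Volume increment = 497.3 - 117.3 = 380.0 m^3/ha
PAI = 380.0 / 10 = 38.0 m^3/ha/year

38.0


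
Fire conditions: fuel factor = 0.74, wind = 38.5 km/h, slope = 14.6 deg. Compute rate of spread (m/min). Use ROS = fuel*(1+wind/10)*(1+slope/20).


Formula: ROS = fuel * (1 + wind/10) * (1 + slope/20)
Wind factor = 1 + 38.5/10 = 4.85
Slope factor = 1 + 14.6/20 = 1.73
ROS = 0.74 * 4.85 * 1.73 = 6.21 m/min

6.21


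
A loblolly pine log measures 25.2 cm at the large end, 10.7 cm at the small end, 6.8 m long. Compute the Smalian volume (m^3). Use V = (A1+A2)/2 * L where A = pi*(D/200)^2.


Smalian: V = (A1 + A2)/2 * L,  A = pi*(D/200)^2
A1 = pi*(25.2/200)^2 = 0.049876 m^2
A2 = pi*(10.7/200)^2 = 0.008992 m^2
V = (0.049876+0.008992)/2*6.8 = 0.2002 m^3

0.2002


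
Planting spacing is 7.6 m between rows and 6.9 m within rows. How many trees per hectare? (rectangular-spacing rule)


Formula: TPH = 10000 m^2/ha / (spacing_x * spacing_y)
Area per tree = 7.6 m * 6.9 m = 52.44 m^2
TPH = 10000 / 52.44 = 191 trees/ha

191


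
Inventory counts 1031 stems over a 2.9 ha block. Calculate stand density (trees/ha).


Formula: Stand Density = N_trees / Area_ha
Density = 1031 trees / 2.9 ha
Density = 356 trees/ha

356


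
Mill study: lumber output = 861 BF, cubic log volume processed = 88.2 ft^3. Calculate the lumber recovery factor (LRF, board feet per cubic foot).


Formula: LRF = Lumber Output (BF) / Log Input (ft^3)
LRF = 861 BF / 88.2 ft^3
LRF = 9.76 BF/ft^3

9.76


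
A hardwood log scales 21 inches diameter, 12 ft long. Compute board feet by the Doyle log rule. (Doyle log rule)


Doyle: BF = (D - 4)^2 * L / 16
Adjusted diameter = 21 - 4 = 17 in
(D-4)^2 = 17^2 = 289
BF = 289 * 12 / 16 = 217 BF

217


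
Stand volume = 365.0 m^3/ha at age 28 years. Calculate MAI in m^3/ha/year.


Formula: MAI = Total Volume / Stand Age
MAI = 365.0 m^3/ha / 28 years
MAI = 13.04 m^3/ha/year

13.04


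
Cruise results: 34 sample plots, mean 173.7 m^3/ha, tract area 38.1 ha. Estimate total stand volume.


Formula: Total Volume = Mean Volume per ha * Total Area
Total Volume = 173.7 m^3/ha * 38.1 ha
Total Volume = 6618 m^3

6618


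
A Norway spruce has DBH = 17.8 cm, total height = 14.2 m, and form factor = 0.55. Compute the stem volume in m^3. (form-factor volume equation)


Formula: V = pi * (DBH/200)^2 * H * ff
Radius = DBH/200 = 17.8/200 = 0.089 m
Radius^2 = 0.089^2 = 0.007921 m^2
V = pi * 0.007921 * 14.2 * 0.55
V = 0.194 m^3

0.194


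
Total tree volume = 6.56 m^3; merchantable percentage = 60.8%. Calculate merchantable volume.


Formula: MV = V_total * (merchantable_pct / 100)
Merchantable fraction = 60.8% / 100 = 0.608
MV = 6.56 m^3 * 0.608 = 3.988 m^3

3.988


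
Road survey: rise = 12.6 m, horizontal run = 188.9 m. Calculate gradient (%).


Formula: Gradient = rise / run * 100
Gradient = 12.6 / 188.9 * 100 = 6.7%

6.7


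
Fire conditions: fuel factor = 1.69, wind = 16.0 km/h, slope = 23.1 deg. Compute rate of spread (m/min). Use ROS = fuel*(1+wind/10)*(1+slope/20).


Formula: ROS = fuel * (1 + wind/10) * (1 + slope/20)
Wind factor = 1 + 16.0/10 = 2.6
Slope factor = 1 + 23.1/20 = 2.155
ROS = 1.69 * 2.6 * 2.155 = 9.47 m/min

9.47


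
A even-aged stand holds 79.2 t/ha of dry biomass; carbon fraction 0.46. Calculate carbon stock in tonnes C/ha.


Formula: Carbon Stock = Biomass * Carbon Fraction
C = 79.2 t/ha * 0.46
C = 36.4 t C/ha

36.4


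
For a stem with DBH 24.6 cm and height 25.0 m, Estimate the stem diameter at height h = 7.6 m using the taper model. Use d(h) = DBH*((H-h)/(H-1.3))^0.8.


Taper: d(h) = DBH * ((H - h) / (H - 1.3))^0.8
Numerator = H - h = 25.0 - 7.6 = 17.4 m
Denominator = H - 1.3 = 25.0 - 1.3 = 23.7 m
Ratio = 17.4 / 23.7 = 0.73418
d = 24.6 * 0.73418^0.8 = 19.2 cm

19.2


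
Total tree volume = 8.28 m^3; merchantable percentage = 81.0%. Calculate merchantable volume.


Formula: MV = V_total * (merchantable_pct / 100)
Merchantable fraction = 81.0% / 100 = 0.81
MV = 8.28 m^3 * 0.81 = 6.707 m^3

6.707


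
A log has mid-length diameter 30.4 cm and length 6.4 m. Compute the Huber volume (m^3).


Huber: V = Am * L,  Am = pi*(Dm/200)^2
Am = pi*(30.4/200)^2 = 0.072583 m^2
V = 0.072583*6.4 = 0.4645 m^3

0.4645


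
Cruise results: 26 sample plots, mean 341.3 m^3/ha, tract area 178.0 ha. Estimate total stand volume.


Formula: Total Volume = Mean Volume per ha * Total Area
Total Volume = 341.3 m^3/ha * 178.0 ha
Total Volume = 60751 m^3

60751


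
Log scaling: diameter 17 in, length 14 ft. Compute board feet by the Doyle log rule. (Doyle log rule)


Doyle: BF = (D - 4)^2 * L / 16
Adjusted diameter = 17 - 4 = 13 in
(D-4)^2 = 13^2 = 169
BF = 169 * 14 / 16 = 148 BF

148


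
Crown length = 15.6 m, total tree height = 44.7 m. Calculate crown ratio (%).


Formula: Crown Ratio = (Crown Length / Total Height) * 100
CR = (15.6 m / 44.7 m) * 100
CR = 0.349 * 100 = 34.9%

34.9


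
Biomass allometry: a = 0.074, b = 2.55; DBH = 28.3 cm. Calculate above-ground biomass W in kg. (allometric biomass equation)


Formula: W = a * DBH^b  (allometric power law)
DBH^b = 28.3^2.55 = 5035.6485
W = 0.074 * 5035.6485 = 372.6 kg

372.6


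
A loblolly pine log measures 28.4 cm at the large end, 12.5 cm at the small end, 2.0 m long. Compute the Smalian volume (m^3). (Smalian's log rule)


Smalian: V = (A1 + A2)/2 * L,  A = pi*(D/200)^2
A1 = pi*(28.4/200)^2 = 0.063347 m^2
A2 = pi*(12.5/200)^2 = 0.012272 m^2
V = (0.063347+0.012272)/2*2.0 = 0.0756 m^3

0.0756


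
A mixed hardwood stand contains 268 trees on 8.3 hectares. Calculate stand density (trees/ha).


Formula: Stand Density = N_trees / Area_ha
Density = 268 trees / 8.3 ha
Density = 32 trees/ha

32


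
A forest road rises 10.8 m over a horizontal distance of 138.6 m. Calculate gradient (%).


Formula: Gradient = rise / run * 100
Gradient = 10.8 / 138.6 * 100 = 7.8%

7.8


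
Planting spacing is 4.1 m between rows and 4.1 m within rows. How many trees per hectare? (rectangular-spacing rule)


Formula: TPH = 10000 m^2/ha / (spacing_x * spacing_y)
Area per tree = 4.1 m * 4.1 m = 16.81 m^2
TPH = 10000 / 16.81 = 595 trees/ha

595


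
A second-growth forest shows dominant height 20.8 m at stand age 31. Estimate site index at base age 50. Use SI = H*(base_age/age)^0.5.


Formula: SI = H_dom * (base_age / age)^0.5
Age ratio = 50 / 31 = 1.6129
sqrt(age_ratio) = 1.27
SI = 20.8 * 1.27 = 26.4 m

26.4


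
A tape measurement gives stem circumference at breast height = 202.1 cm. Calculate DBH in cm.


Formula: DBH = C / pi
DBH = 202.1 / pi
pi = 3.14159...
DBH = 64.3 cm

64.3


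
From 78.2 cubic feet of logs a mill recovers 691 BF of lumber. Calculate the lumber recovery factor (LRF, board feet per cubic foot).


Formula: LRF = Lumber Output (BF) / Log Input (ft^3)
LRF = 691 BF / 78.2 ft^3
LRF = 8.84 BF/ft^3

8.84


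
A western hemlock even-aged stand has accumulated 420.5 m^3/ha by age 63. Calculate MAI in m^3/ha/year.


Formula: MAI = Total Volume / Stand Age
MAI = 420.5 m^3/ha / 63 years
MAI = 6.67 m^3/ha/year

6.67


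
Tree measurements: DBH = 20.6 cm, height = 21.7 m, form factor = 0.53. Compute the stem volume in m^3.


Formula: V = pi * (DBH/200)^2 * H * ff
Radius = DBH/200 = 20.6/200 = 0.103 m
Radius^2 = 0.103^2 = 0.010609 m^2
V = pi * 0.010609 * 21.7 * 0.53
V = 0.383 m^3

0.383


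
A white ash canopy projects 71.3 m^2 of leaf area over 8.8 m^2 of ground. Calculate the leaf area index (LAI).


Formula: LAI = total leaf area / ground area  (dimensionless)
LAI = 71.3 m^2 / 8.8 m^2
LAI = 8.1

8.1


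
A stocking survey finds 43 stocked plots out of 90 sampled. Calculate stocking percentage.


Formula: Stocking % = stocked plots / total plots * 100
Stocking = 43 / 90 * 100
Stocking = 0.4778 * 100 = 47.8%

47.8


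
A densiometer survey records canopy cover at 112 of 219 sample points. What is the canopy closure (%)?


Formula: Canopy closure = covered points / total points * 100
Closure = 112 / 219 * 100
Closure = 0.5114 * 100 = 51.1%

51.1


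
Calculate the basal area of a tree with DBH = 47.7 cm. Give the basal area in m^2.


Formula: BA = pi * (DBH/2)^2 / 10000  (cm^2 to m^2)
Radius = DBH/2 = 47.7/2 = 23.85 cm
BA = pi * 23.85^2 / 10000
   = 1787.0086 cm^2 / 10000
   = 0.1787 m^2

0.1787


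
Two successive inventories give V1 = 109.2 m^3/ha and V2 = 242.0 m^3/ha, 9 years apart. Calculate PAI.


Formula: PAI = (V_T2 - V_T1) / (T2 - T1)
Volume increment = 242.0 - 109.2 = 132.8 m^3/ha
PAI = 132.8 / 9 = 14.76 m^3/ha/year

14.76


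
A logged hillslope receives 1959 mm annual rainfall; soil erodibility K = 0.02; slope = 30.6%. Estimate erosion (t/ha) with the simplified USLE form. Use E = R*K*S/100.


Formula: E = R * K * S / 100  (simplified USLE)
R * K = 1959 * 0.02 = 39.18
E = 39.18 * 30.6 / 100 = 11.99 t/ha

11.99


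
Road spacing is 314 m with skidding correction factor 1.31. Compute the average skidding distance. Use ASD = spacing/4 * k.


Formula: ASD = (spacing / 4) * correction
Uncorrected distance = spacing / 4 = 314 / 4 = 78.5 m
ASD = 78.5 * 1.31 = 103 m

103


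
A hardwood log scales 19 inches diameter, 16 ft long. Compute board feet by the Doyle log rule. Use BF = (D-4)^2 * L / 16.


Doyle: BF = (D - 4)^2 * L / 16
Adjusted diameter = 19 - 4 = 15 in
(D-4)^2 = 15^2 = 225
BF = 225 * 16 / 16 = 225 BF

225


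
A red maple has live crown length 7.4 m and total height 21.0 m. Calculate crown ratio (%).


Formula: Crown Ratio = (Crown Length / Total Height) * 100
CR = (7.4 m / 21.0 m) * 100
CR = 0.3524 * 100 = 35.2%

35.2


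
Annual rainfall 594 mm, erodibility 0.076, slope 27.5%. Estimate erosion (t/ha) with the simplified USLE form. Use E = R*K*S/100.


Formula: E = R * K * S / 100  (simplified USLE)
R * K = 594 * 0.076 = 45.144
E = 45.144 * 27.5 / 100 = 12.41 t/ha

12.41


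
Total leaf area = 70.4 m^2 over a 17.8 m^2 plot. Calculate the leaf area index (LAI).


Formula: LAI = total leaf area / ground area  (dimensionless)
LAI = 70.4 m^2 / 17.8 m^2
LAI = 3.96

3.96


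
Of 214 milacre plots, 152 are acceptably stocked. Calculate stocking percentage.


Formula: Stocking % = stocked plots / total plots * 100
Stocking = 152 / 214 * 100
Stocking = 0.7103 * 100 = 71.0%

71.0


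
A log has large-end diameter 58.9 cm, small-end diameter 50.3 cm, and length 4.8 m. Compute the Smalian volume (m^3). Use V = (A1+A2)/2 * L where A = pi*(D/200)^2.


Smalian: V = (A1 + A2)/2 * L,  A = pi*(D/200)^2
A1 = pi*(58.9/200)^2 = 0.272471 m^2
A2 = pi*(50.3/200)^2 = 0.198713 m^2
V = (0.272471+0.198713)/2*4.8 = 1.1308 m^3

1.1308


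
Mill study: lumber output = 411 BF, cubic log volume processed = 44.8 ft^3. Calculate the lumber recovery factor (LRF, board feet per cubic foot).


Formula: LRF = Lumber Output (BF) / Log Input (ft^3)
LRF = 411 BF / 44.8 ft^3
LRF = 9.17 BF/ft^3

9.17


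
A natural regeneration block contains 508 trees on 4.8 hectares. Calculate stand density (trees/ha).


Formula: Stand Density = N_trees / Area_ha
Density = 508 trees / 4.8 ha
Density = 106 trees/ha

106


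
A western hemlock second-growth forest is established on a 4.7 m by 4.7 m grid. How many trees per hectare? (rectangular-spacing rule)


Formula: TPH = 10000 m^2/ha / (spacing_x * spacing_y)
Area per tree = 4.7 m * 4.7 m = 22.09 m^2
TPH = 10000 / 22.09 = 453 trees/ha

453


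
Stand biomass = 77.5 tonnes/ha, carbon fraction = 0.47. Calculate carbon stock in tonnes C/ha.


Formula: Carbon Stock = Biomass * Carbon Fraction
C = 77.5 t/ha * 0.47
C = 36.4 t C/ha

36.4


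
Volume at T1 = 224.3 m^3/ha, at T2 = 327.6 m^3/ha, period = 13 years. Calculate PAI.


Formula: PAI = (V_T2 - V_T1) / (T2 - T1)
Volume increment = 327.6 - 224.3 = 103.3 m^3/ha
PAI = 103.3 / 13 = 7.95 m^3/ha/year

7.95


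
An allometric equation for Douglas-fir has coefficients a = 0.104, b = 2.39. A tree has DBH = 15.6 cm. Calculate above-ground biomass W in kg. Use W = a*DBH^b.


Formula: W = a * DBH^b  (allometric power law)
DBH^b = 15.6^2.39 = 710.5061
W = 0.104 * 710.5061 = 73.9 kg

73.9


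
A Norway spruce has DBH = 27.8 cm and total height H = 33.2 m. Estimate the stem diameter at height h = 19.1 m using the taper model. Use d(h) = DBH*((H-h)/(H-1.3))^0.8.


Taper: d(h) = DBH * ((H - h) / (H - 1.3))^0.8
Numerator = H - h = 33.2 - 19.1 = 14.1 m
Denominator = H - 1.3 = 33.2 - 1.3 = 31.9 m
Ratio = 14.1 / 31.9 = 0.44201
d = 27.8 * 0.44201^0.8 = 14.5 cm

14.5


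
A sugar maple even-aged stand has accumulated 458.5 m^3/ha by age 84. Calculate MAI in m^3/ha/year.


Formula: MAI = Total Volume / Stand Age
MAI = 458.5 m^3/ha / 84 years
MAI = 5.46 m^3/ha/year

5.46


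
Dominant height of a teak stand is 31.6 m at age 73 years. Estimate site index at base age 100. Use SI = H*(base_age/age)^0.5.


Formula: SI = H_dom * (base_age / age)^0.5
Age ratio = 100 / 73 = 1.36986
sqrt(age_ratio) = 1.17041
SI = 31.6 * 1.17041 = 37.0 m

37.0


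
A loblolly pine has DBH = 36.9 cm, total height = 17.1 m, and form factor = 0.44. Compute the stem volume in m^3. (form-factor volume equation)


Formula: V = pi * (DBH/200)^2 * H * ff
Radius = DBH/200 = 36.9/200 = 0.1845 m
Radius^2 = 0.1845^2 = 0.03404025 m^2
V = pi * 0.03404025 * 17.1 * 0.44
V = 0.805 m^3

0.805


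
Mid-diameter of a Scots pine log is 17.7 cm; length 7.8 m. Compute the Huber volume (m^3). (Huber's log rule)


Huber: V = Am * L,  Am = pi*(Dm/200)^2
Am = pi*(17.7/200)^2 = 0.024606 m^2
V = 0.024606*7.8 = 0.1919 m^3

0.1919


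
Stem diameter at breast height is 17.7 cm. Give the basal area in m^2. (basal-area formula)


Formula: BA = pi * (DBH/2)^2 / 10000  (cm^2 to m^2)
Radius = DBH/2 = 17.7/2 = 8.85 cm
BA = pi * 8.85^2 / 10000
   = 246.0574 cm^2 / 10000
   = 0.0246 m^2

0.0246


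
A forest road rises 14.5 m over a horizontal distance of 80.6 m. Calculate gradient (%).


Formula: Gradient = rise / run * 100
Gradient = 14.5 / 80.6 * 100 = 18.0%

18.0


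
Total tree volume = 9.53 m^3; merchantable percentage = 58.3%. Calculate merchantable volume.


Formula: MV = V_total * (merchantable_pct / 100)
Merchantable fraction = 58.3% / 100 = 0.583
MV = 9.53 m^3 * 0.583 = 5.556 m^3

5.556


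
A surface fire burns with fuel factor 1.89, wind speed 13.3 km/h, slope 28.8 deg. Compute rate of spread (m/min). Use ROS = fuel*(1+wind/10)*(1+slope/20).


Formula: ROS = fuel * (1 + wind/10) * (1 + slope/20)
Wind factor = 1 + 13.3/10 = 2.33
Slope factor = 1 + 28.8/20 = 2.44
ROS = 1.89 * 2.33 * 2.44 = 10.75 m/min

10.75


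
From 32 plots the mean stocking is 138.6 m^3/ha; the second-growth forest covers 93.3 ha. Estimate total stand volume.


Formula: Total Volume = Mean Volume per ha * Total Area
Total Volume = 138.6 m^3/ha * 93.3 ha
Total Volume = 12931 m^3

12931


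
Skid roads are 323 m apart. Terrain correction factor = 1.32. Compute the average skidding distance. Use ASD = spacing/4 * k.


Formula: ASD = (spacing / 4) * correction
Uncorrected distance = spacing / 4 = 323 / 4 = 80.75 m
ASD = 80.75 * 1.32 = 107 m

107


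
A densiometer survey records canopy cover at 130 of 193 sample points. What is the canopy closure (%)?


Formula: Canopy closure = covered points / total points * 100
Closure = 130 / 193 * 100
Closure = 0.6736 * 100 = 67.4%

67.4


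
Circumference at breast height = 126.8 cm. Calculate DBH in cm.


Formula: DBH = C / pi
DBH = 126.8 / pi
pi = 3.14159...
DBH = 40.4 cm

40.4


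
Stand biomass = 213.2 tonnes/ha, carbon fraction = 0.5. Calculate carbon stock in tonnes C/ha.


Formula: Carbon Stock = Biomass * Carbon Fraction
C = 213.2 t/ha * 0.5
C = 106.6 t C/ha

106.6


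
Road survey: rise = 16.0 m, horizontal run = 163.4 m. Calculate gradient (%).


Formula: Gradient = rise / run * 100
Gradient = 16.0 / 163.4 * 100 = 9.8%

9.8


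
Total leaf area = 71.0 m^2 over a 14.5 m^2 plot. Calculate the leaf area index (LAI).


Formula: LAI = total leaf area / ground area  (dimensionless)
LAI = 71.0 m^2 / 14.5 m^2
LAI = 4.9

4.9


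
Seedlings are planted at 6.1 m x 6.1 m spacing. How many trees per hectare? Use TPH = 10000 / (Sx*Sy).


Formula: TPH = 10000 m^2/ha / (spacing_x * spacing_y)
Area per tree = 6.1 m * 6.1 m = 37.21 m^2
TPH = 10000 / 37.21 = 269 trees/ha

269


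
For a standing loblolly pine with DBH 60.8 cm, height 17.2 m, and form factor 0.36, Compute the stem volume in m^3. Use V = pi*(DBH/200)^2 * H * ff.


Formula: V = pi * (DBH/200)^2 * H * ff
Radius = DBH/200 = 60.8/200 = 0.304 m
Radius^2 = 0.304^2 = 0.092416 m^2
V = pi * 0.092416 * 17.2 * 0.36
V = 1.798 m^3

1.798


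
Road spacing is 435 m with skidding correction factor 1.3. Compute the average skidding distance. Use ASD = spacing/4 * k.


Formula: ASD = (spacing / 4) * correction
Uncorrected distance = spacing / 4 = 435 / 4 = 108.75 m
ASD = 108.75 * 1.3 = 141 m

141


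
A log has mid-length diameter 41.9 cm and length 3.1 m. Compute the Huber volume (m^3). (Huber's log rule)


Huber: V = Am * L,  Am = pi*(Dm/200)^2
Am = pi*(41.9/200)^2 = 0.137885 m^2
V = 0.137885*3.1 = 0.4274 m^3

0.4274


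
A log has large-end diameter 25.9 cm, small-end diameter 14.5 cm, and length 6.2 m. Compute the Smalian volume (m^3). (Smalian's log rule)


Smalian: V = (A1 + A2)/2 * L,  A = pi*(D/200)^2
A1 = pi*(25.9/200)^2 = 0.052685 m^2
A2 = pi*(14.5/200)^2 = 0.016513 m^2
V = (0.052685+0.016513)/2*6.2 = 0.2145 m^3

0.2145


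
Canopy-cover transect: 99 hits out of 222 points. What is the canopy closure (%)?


Formula: Canopy closure = covered points / total points * 100
Closure = 99 / 222 * 100
Closure = 0.4459 * 100 = 44.6%

44.6


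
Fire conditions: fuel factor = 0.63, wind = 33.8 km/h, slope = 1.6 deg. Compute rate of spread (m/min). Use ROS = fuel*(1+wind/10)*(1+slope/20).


Formula: ROS = fuel * (1 + wind/10) * (1 + slope/20)
Wind factor = 1 + 33.8/10 = 4.38
Slope factor = 1 + 1.6/20 = 1.08
ROS = 0.63 * 4.38 * 1.08 = 2.98 m/min

2.98


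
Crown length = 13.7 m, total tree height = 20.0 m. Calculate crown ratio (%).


Formula: Crown Ratio = (Crown Length / Total Height) * 100
CR = (13.7 m / 20.0 m) * 100
CR = 0.685 * 100 = 68.5%

68.5


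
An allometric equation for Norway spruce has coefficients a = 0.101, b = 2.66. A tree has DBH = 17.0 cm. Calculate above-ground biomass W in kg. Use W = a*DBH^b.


Formula: W = a * DBH^b  (allometric power law)
DBH^b = 17.0^2.66 = 1874.9692
W = 0.101 * 1874.9692 = 189.4 kg

189.4


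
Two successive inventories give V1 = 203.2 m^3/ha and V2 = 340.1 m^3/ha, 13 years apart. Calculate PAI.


Formula: PAI = (V_T2 - V_T1) / (T2 - T1)
Volume increment = 340.1 - 203.2 = 136.9 m^3/ha
PAI = 136.9 / 13 = 10.53 m^3/ha/year

10.53


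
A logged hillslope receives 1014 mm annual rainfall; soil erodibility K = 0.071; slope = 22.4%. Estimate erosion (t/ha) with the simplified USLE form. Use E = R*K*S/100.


Formula: E = R * K * S / 100  (simplified USLE)
R * K = 1014 * 0.071 = 71.994
E = 71.994 * 22.4 / 100 = 16.13 t/ha

16.13


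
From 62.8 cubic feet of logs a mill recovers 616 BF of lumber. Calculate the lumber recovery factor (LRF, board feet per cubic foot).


Formula: LRF = Lumber Output (BF) / Log Input (ft^3)
LRF = 616 BF / 62.8 ft^3
LRF = 9.81 BF/ft^3

9.81


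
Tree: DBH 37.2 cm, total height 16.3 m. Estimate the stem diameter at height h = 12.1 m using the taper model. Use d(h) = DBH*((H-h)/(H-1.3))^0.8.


Taper: d(h) = DBH * ((H - h) / (H - 1.3))^0.8
Numerator = H - h = 16.3 - 12.1 = 4.2 m
Denominator = H - 1.3 = 16.3 - 1.3 = 15.0 m
Ratio = 4.2 / 15.0 = 0.28
d = 37.2 * 0.28^0.8 = 13.4 cm

13.4


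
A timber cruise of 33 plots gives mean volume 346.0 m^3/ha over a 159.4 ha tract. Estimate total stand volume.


Formula: Total Volume = Mean Volume per ha * Total Area
Total Volume = 346.0 m^3/ha * 159.4 ha
Total Volume = 55152 m^3

55152


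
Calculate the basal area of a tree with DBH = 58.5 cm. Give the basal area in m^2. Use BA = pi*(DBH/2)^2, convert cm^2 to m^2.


Formula: BA = pi * (DBH/2)^2 / 10000  (cm^2 to m^2)
Radius = DBH/2 = 58.5/2 = 29.25 cm
BA = pi * 29.25^2 / 10000
   = 2687.8289 cm^2 / 10000
   = 0.2688 m^2

0.2688


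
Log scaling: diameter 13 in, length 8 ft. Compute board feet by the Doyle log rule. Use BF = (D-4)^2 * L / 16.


Doyle: BF = (D - 4)^2 * L / 16
Adjusted diameter = 13 - 4 = 9 in
(D-4)^2 = 9^2 = 81
BF = 81 * 8 / 16 = 41 BF

41


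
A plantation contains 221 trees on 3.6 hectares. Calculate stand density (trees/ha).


Formula: Stand Density = N_trees / Area_ha
Density = 221 trees / 3.6 ha
Density = 61 trees/ha

61


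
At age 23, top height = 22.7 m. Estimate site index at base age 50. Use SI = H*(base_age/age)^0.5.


Formula: SI = H_dom * (base_age / age)^0.5
Age ratio = 50 / 23 = 2.17391
sqrt(age_ratio) = 1.47442
SI = 22.7 * 1.47442 = 33.5 m

33.5


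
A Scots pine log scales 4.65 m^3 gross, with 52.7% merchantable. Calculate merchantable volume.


Formula: MV = V_total * (merchantable_pct / 100)
Merchantable fraction = 52.7% / 100 = 0.527
MV = 4.65 m^3 * 0.527 = 2.451 m^3

2.451


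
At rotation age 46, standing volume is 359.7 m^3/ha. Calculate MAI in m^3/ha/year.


Formula: MAI = Total Volume / Stand Age
MAI = 359.7 m^3/ha / 46 years
MAI = 7.82 m^3/ha/year

7.82


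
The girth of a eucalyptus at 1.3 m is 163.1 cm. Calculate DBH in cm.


Formula: DBH = C / pi
DBH = 163.1 / pi
pi = 3.14159...
DBH = 51.9 cm

51.9


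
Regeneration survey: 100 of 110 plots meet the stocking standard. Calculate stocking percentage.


Formula: Stocking % = stocked plots / total plots * 100
Stocking = 100 / 110 * 100
Stocking = 0.9091 * 100 = 90.9%

90.9


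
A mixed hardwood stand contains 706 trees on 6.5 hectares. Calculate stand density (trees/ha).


Formula: Stand Density = N_trees / Area_ha
Density = 706 trees / 6.5 ha
Density = 109 trees/ha

109


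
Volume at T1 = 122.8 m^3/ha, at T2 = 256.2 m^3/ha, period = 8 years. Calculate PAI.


Formula: PAI = (V_T2 - V_T1) / (T2 - T1)
Volume increment = 256.2 - 122.8 = 133.4 m^3/ha
PAI = 133.4 / 8 = 16.68 m^3/ha/year

16.68


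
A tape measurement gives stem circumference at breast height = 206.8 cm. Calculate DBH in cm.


Formula: DBH = C / pi
DBH = 206.8 / pi
pi = 3.14159...
DBH = 65.8 cm

65.8


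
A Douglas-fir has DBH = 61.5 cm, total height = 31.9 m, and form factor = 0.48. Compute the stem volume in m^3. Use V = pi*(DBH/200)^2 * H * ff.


Formula: V = pi * (DBH/200)^2 * H * ff
Radius = DBH/200 = 61.5/200 = 0.3075 m
Radius^2 = 0.3075^2 = 0.09455625 m^2
V = pi * 0.09455625 * 31.9 * 0.48
V = 4.549 m^3

4.549


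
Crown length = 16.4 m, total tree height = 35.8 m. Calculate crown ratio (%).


Formula: Crown Ratio = (Crown Length / Total Height) * 100
CR = (16.4 m / 35.8 m) * 100
CR = 0.4581 * 100 = 45.8%

45.8


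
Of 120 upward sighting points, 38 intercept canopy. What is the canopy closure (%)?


Formula: Canopy closure = covered points / total points * 100
Closure = 38 / 120 * 100
Closure = 0.3167 * 100 = 31.7%

31.7


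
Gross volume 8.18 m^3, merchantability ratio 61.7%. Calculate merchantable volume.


Formula: MV = V_total * (merchantable_pct / 100)
Merchantable fraction = 61.7% / 100 = 0.617
MV = 8.18 m^3 * 0.617 = 5.047 m^3

5.047


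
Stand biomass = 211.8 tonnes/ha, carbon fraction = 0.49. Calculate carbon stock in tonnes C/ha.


Formula: Carbon Stock = Biomass * Carbon Fraction
C = 211.8 t/ha * 0.49
C = 103.8 t C/ha

103.8


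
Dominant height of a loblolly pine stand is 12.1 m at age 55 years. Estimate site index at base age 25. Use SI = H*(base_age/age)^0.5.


Formula: SI = H_dom * (base_age / age)^0.5
Age ratio = 25 / 55 = 0.45455
sqrt(age_ratio) = 0.6742
SI = 12.1 * 0.6742 = 8.2 m

8.2


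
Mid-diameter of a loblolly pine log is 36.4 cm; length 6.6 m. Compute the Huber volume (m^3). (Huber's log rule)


Huber: V = Am * L,  Am = pi*(Dm/200)^2
Am = pi*(36.4/200)^2 = 0.104062 m^2
V = 0.104062*6.6 = 0.6868 m^3

0.6868


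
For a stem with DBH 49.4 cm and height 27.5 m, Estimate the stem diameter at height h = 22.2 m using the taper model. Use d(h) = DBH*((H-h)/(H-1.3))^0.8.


Taper: d(h) = DBH * ((H - h) / (H - 1.3))^0.8
Numerator = H - h = 27.5 - 22.2 = 5.3 m
Denominator = H - 1.3 = 27.5 - 1.3 = 26.2 m
Ratio = 5.3 / 26.2 = 0.20229
d = 49.4 * 0.20229^0.8 = 13.8 cm

13.8


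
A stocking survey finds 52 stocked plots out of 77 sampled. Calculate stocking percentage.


Formula: Stocking % = stocked plots / total plots * 100
Stocking = 52 / 77 * 100
Stocking = 0.6753 * 100 = 67.5%

67.5


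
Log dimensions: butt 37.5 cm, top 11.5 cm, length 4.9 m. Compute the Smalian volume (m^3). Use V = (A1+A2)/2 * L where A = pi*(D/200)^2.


Smalian: V = (A1 + A2)/2 * L,  A = pi*(D/200)^2
A1 = pi*(37.5/200)^2 = 0.110447 m^2
A2 = pi*(11.5/200)^2 = 0.010387 m^2
V = (0.110447+0.010387)/2*4.9 = 0.296 m^3

0.296


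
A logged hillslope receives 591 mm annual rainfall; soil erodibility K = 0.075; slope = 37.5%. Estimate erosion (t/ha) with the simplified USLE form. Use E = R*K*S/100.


Formula: E = R * K * S / 100  (simplified USLE)
R * K = 591 * 0.075 = 44.325
E = 44.325 * 37.5 / 100 = 16.62 t/ha

16.62


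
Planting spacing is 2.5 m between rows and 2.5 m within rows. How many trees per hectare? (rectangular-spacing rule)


Formula: TPH = 10000 m^2/ha / (spacing_x * spacing_y)
Area per tree = 2.5 m * 2.5 m = 6.25 m^2
TPH = 10000 / 6.25 = 1600 trees/ha

1600


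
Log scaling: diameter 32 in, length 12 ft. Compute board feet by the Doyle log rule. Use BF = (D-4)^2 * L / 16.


Doyle: BF = (D - 4)^2 * L / 16
Adjusted diameter = 32 - 4 = 28 in
(D-4)^2 = 28^2 = 784
BF = 784 * 12 / 16 = 588 BF

588


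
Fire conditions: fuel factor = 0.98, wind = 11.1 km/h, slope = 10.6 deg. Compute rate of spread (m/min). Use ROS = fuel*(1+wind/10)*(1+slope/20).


Formula: ROS = fuel * (1 + wind/10) * (1 + slope/20)
Wind factor = 1 + 11.1/10 = 2.11
Slope factor = 1 + 10.6/20 = 1.53
ROS = 0.98 * 2.11 * 1.53 = 3.16 m/min

3.16


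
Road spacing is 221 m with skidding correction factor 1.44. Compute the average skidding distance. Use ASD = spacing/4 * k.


Formula: ASD = (spacing / 4) * correction
Uncorrected distance = spacing / 4 = 221 / 4 = 55.25 m
ASD = 55.25 * 1.44 = 80 m

80


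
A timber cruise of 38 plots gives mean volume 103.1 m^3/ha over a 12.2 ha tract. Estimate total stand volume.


Formula: Total Volume = Mean Volume per ha * Total Area
Total Volume = 103.1 m^3/ha * 12.2 ha
Total Volume = 1258 m^3

1258


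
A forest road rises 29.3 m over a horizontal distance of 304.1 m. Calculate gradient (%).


Formula: Gradient = rise / run * 100
Gradient = 29.3 / 304.1 * 100 = 9.6%

9.6


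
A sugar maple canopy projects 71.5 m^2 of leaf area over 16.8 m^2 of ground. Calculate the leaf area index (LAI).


Formula: LAI = total leaf area / ground area  (dimensionless)
LAI = 71.5 m^2 / 16.8 m^2
LAI = 4.26

4.26


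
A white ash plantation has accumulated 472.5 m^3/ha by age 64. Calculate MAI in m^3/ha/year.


Formula: MAI = Total Volume / Stand Age
MAI = 472.5 m^3/ha / 64 years
MAI = 7.38 m^3/ha/year

7.38


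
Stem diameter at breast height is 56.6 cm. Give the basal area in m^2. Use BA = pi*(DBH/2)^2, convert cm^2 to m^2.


Formula: BA = pi * (DBH/2)^2 / 10000  (cm^2 to m^2)
Radius = DBH/2 = 56.6/2 = 28.3 cm
BA = pi * 28.3^2 / 10000
   = 2516.0701 cm^2 / 10000
   = 0.2516 m^2

0.2516


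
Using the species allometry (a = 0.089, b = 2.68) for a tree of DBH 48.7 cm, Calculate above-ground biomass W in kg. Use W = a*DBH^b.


Formula: W = a * DBH^b  (allometric power law)
DBH^b = 48.7^2.68 = 33310.2288
W = 0.089 * 33310.2288 = 2964.6 kg

2964.6


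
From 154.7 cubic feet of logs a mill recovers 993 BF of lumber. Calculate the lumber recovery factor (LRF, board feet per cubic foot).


Formula: LRF = Lumber Output (BF) / Log Input (ft^3)
LRF = 993 BF / 154.7 ft^3
LRF = 6.42 BF/ft^3

6.42


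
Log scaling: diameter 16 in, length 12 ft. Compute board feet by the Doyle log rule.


Doyle: BF = (D - 4)^2 * L / 16
Adjusted diameter = 16 - 4 = 12 in
(D-4)^2 = 12^2 = 144
BF = 144 * 12 / 16 = 108 BF

108


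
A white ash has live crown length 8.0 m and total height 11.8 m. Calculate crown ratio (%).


Formula: Crown Ratio = (Crown Length / Total Height) * 100
CR = (8.0 m / 11.8 m) * 100
CR = 0.678 * 100 = 67.8%

67.8


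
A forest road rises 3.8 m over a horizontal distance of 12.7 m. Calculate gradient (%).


Formula: Gradient = rise / run * 100
Gradient = 3.8 / 12.7 * 100 = 29.9%

29.9


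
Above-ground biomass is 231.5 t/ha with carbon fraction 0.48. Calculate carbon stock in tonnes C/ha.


Formula: Carbon Stock = Biomass * Carbon Fraction
C = 231.5 t/ha * 0.48
C = 111.1 t C/ha

111.1


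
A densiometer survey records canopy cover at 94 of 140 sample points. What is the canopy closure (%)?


Formula: Canopy closure = covered points / total points * 100
Closure = 94 / 140 * 100
Closure = 0.6714 * 100 = 67.1%

67.1


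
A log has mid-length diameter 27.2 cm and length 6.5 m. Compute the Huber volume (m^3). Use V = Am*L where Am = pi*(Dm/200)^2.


Huber: V = Am * L,  Am = pi*(Dm/200)^2
Am = pi*(27.2/200)^2 = 0.058107 m^2
V = 0.058107*6.5 = 0.3777 m^3

0.3777


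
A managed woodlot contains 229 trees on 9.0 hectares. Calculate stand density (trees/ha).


Formula: Stand Density = N_trees / Area_ha
Density = 229 trees / 9.0 ha
Density = 25 trees/ha

25


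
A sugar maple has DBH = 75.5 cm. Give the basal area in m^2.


Formula: BA = pi * (DBH/2)^2 / 10000  (cm^2 to m^2)
Radius = DBH/2 = 75.5/2 = 37.75 cm
BA = pi * 37.75^2 / 10000
   = 4476.9659 cm^2 / 10000
   = 0.4477 m^2

0.4477


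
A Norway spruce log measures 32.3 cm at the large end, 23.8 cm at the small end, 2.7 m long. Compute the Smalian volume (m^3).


Smalian: V = (A1 + A2)/2 * L,  A = pi*(D/200)^2
A1 = pi*(32.3/200)^2 = 0.08194 m^2
A2 = pi*(23.8/200)^2 = 0.044488 m^2
V = (0.08194+0.044488)/2*2.7 = 0.1707 m^3

0.1707


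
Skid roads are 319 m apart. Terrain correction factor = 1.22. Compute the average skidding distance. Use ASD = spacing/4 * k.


Formula: ASD = (spacing / 4) * correction
Uncorrected distance = spacing / 4 = 319 / 4 = 79.75 m
ASD = 79.75 * 1.22 = 97 m

97


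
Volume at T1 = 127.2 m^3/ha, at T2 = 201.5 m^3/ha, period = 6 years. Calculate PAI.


Formula: PAI = (V_T2 - V_T1) / (T2 - T1)
Volume increment = 201.5 - 127.2 = 74.3 m^3/ha
PAI = 74.3 / 6 = 12.38 m^3/ha/year

12.38


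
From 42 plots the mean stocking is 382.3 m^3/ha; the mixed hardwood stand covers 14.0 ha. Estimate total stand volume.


Formula: Total Volume = Mean Volume per ha * Total Area
Total Volume = 382.3 m^3/ha * 14.0 ha
Total Volume = 5352 m^3

5352


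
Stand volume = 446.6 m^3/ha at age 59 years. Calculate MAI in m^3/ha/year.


Formula: MAI = Total Volume / Stand Age
MAI = 446.6 m^3/ha / 59 years
MAI = 7.57 m^3/ha/year

7.57


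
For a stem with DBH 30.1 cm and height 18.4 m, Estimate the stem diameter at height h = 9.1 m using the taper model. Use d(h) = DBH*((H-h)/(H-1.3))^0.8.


Taper: d(h) = DBH * ((H - h) / (H - 1.3))^0.8
Numerator = H - h = 18.4 - 9.1 = 9.3 m
Denominator = H - 1.3 = 18.4 - 1.3 = 17.1 m
Ratio = 9.3 / 17.1 = 0.54386
d = 30.1 * 0.54386^0.8 = 18.5 cm

18.5


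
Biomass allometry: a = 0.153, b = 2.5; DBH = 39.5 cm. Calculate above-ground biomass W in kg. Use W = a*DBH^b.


Formula: W = a * DBH^b  (allometric power law)
DBH^b = 39.5^2.5 = 9806.0192
W = 0.153 * 9806.0192 = 1500.3 kg

1500.3


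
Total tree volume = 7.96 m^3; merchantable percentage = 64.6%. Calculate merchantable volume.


Formula: MV = V_total * (merchantable_pct / 100)
Merchantable fraction = 64.6% / 100 = 0.646
MV = 7.96 m^3 * 0.646 = 5.142 m^3

5.142


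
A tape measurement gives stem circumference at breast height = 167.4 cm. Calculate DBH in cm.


Formula: DBH = C / pi
DBH = 167.4 / pi
pi = 3.14159...
DBH = 53.3 cm

53.3


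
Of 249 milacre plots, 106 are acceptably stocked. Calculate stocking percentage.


Formula: Stocking % = stocked plots / total plots * 100
Stocking = 106 / 249 * 100
Stocking = 0.4257 * 100 = 42.6%

42.6


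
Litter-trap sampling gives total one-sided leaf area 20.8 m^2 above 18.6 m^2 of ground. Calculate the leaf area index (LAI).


Formula: LAI = total leaf area / ground area  (dimensionless)
LAI = 20.8 m^2 / 18.6 m^2
LAI = 1.12

1.12


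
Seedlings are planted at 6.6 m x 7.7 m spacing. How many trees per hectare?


Formula: TPH = 10000 m^2/ha / (spacing_x * spacing_y)
Area per tree = 6.6 m * 7.7 m = 50.82 m^2
TPH = 10000 / 50.82 = 197 trees/ha

197


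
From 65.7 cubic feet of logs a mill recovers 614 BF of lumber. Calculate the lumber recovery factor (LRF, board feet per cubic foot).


Formula: LRF = Lumber Output (BF) / Log Input (ft^3)
LRF = 614 BF / 65.7 ft^3
LRF = 9.35 BF/ft^3

9.35


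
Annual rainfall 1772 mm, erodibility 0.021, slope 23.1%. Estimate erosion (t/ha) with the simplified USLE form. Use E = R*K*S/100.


Formula: E = R * K * S / 100  (simplified USLE)
R * K = 1772 * 0.021 = 37.212
E = 37.212 * 23.1 / 100 = 8.6 t/ha

8.6


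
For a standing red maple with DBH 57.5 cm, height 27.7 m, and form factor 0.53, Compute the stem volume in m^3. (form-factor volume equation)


Formula: V = pi * (DBH/200)^2 * H * ff
Radius = DBH/200 = 57.5/200 = 0.2875 m
Radius^2 = 0.2875^2 = 0.08265625 m^2
V = pi * 0.08265625 * 27.7 * 0.53
V = 3.812 m^3

3.812


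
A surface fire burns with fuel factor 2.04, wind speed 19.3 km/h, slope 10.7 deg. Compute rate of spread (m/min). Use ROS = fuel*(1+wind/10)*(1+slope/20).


Formula: ROS = fuel * (1 + wind/10) * (1 + slope/20)
Wind factor = 1 + 19.3/10 = 2.93
Slope factor = 1 + 10.7/20 = 1.535
ROS = 2.04 * 2.93 * 1.535 = 9.18 m/min

9.18


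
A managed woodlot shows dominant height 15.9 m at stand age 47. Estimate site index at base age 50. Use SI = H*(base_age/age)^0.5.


Formula: SI = H_dom * (base_age / age)^0.5
Age ratio = 50 / 47 = 1.06383
sqrt(age_ratio) = 1.03142
SI = 15.9 * 1.03142 = 16.4 m

16.4


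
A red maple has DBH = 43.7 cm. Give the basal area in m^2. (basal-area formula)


Formula: BA = pi * (DBH/2)^2 / 10000  (cm^2 to m^2)
Radius = DBH/2 = 43.7/2 = 21.85 cm
BA = pi * 21.85^2 / 10000
   = 1499.867 cm^2 / 10000
   = 0.15 m^2

0.15


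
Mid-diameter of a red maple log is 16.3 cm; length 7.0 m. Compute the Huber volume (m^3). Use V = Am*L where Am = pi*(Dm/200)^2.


Huber: V = Am * L,  Am = pi*(Dm/200)^2
Am = pi*(16.3/200)^2 = 0.020867 m^2
V = 0.020867*7.0 = 0.1461 m^3

0.1461


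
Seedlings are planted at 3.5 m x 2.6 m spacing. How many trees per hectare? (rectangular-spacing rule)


Formula: TPH = 10000 m^2/ha / (spacing_x * spacing_y)
Area per tree = 3.5 m * 2.6 m = 9.1 m^2
TPH = 10000 / 9.1 = 1099 trees/ha

1099


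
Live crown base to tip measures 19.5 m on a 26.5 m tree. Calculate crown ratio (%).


Formula: Crown Ratio = (Crown Length / Total Height) * 100
CR = (19.5 m / 26.5 m) * 100
CR = 0.7358 * 100 = 73.6%

73.6


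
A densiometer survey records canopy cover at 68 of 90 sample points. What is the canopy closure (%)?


Formula: Canopy closure = covered points / total points * 100
Closure = 68 / 90 * 100
Closure = 0.7556 * 100 = 75.6%

75.6


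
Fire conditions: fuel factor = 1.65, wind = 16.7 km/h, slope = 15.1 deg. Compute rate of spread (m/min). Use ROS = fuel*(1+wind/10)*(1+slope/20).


Formula: ROS = fuel * (1 + wind/10) * (1 + slope/20)
Wind factor = 1 + 16.7/10 = 2.67
Slope factor = 1 + 15.1/20 = 1.755
ROS = 1.65 * 2.67 * 1.755 = 7.73 m/min

7.73


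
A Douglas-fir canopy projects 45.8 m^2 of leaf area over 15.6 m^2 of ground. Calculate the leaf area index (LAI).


Formula: LAI = total leaf area / ground area  (dimensionless)
LAI = 45.8 m^2 / 15.6 m^2
LAI = 2.94

2.94


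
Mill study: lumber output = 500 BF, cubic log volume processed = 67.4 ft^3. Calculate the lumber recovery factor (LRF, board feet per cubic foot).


Formula: LRF = Lumber Output (BF) / Log Input (ft^3)
LRF = 500 BF / 67.4 ft^3
LRF = 7.42 BF/ft^3

7.42


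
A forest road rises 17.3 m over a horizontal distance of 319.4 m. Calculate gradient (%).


Formula: Gradient = rise / run * 100
Gradient = 17.3 / 319.4 * 100 = 5.4%

5.4


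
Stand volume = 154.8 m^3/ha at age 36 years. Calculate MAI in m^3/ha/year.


Formula: MAI = Total Volume / Stand Age
MAI = 154.8 m^3/ha / 36 years
MAI = 4.3 m^3/ha/year

4.3


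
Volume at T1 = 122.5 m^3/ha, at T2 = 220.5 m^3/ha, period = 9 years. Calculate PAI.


Formula: PAI = (V_T2 - V_T1) / (T2 - T1)
Volume increment = 220.5 - 122.5 = 98.0 m^3/ha
PAI = 98.0 / 9 = 10.89 m^3/ha/year

10.89


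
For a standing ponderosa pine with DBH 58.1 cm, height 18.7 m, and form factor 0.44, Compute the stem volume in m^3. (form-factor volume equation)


Formula: V = pi * (DBH/200)^2 * H * ff
Radius = DBH/200 = 58.1/200 = 0.2905 m
Radius^2 = 0.2905^2 = 0.08439025 m^2
V = pi * 0.08439025 * 18.7 * 0.44
V = 2.181 m^3

2.181


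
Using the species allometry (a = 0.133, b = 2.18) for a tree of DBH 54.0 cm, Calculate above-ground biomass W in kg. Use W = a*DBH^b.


Formula: W = a * DBH^b  (allometric power law)
DBH^b = 54.0^2.18 = 5978.8602
W = 0.133 * 5978.8602 = 795.2 kg

795.2


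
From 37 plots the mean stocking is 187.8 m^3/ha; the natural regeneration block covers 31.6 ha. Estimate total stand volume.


Formula: Total Volume = Mean Volume per ha * Total Area
Total Volume = 187.8 m^3/ha * 31.6 ha
Total Volume = 5934 m^3

5934


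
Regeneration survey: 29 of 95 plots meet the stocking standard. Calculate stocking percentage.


Formula: Stocking % = stocked plots / total plots * 100
Stocking = 29 / 95 * 100
Stocking = 0.3053 * 100 = 30.5%

30.5


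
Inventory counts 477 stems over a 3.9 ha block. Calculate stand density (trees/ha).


Formula: Stand Density = N_trees / Area_ha
Density = 477 trees / 3.9 ha
Density = 122 trees/ha

122


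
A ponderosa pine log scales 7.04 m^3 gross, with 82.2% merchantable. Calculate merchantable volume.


Formula: MV = V_total * (merchantable_pct / 100)
Merchantable fraction = 82.2% / 100 = 0.822
MV = 7.04 m^3 * 0.822 = 5.787 m^3

5.787


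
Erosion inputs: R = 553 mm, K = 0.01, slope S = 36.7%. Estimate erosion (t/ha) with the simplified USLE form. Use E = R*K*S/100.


Formula: E = R * K * S / 100  (simplified USLE)
R * K = 553 * 0.01 = 5.53
E = 5.53 * 36.7 / 100 = 2.03 t/ha

2.03


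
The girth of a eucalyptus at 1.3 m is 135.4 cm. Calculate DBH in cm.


Formula: DBH = C / pi
DBH = 135.4 / pi
pi = 3.14159...
DBH = 43.1 cm

43.1


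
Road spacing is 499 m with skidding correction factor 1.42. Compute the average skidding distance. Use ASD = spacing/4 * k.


Formula: ASD = (spacing / 4) * correction
Uncorrected distance = spacing / 4 = 499 / 4 = 124.75 m
ASD = 124.75 * 1.42 = 177 m

177


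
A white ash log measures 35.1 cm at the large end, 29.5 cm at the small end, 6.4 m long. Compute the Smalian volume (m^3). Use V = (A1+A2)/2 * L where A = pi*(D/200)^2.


Smalian: V = (A1 + A2)/2 * L,  A = pi*(D/200)^2
A1 = pi*(35.1/200)^2 = 0.096762 m^2
A2 = pi*(29.5/200)^2 = 0.068349 m^2
V = (0.096762+0.068349)/2*6.4 = 0.5284 m^3

0.5284


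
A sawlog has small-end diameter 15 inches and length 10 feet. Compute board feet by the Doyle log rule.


Doyle: BF = (D - 4)^2 * L / 16
Adjusted diameter = 15 - 4 = 11 in
(D-4)^2 = 11^2 = 121
BF = 121 * 10 / 16 = 76 BF

76
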